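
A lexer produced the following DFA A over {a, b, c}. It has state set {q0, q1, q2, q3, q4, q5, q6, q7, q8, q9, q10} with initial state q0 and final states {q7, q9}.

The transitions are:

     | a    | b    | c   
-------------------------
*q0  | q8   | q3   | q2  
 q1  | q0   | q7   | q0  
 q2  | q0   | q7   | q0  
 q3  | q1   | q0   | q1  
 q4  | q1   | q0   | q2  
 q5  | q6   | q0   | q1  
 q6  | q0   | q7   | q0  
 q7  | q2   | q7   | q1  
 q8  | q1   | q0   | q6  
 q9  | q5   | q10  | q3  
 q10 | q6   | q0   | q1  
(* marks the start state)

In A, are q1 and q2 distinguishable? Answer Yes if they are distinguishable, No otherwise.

States {q4,q5,q9,q10} cannot be reached from the start state, so discard them.
P0 = {q7} | {q0,q1,q2,q3,q6,q8}.
Split {q0,q1,q2,q3,q6,q8} by δ(·,b) → {q0,q3,q8} and {q1,q2,q6}.
On input a, block {q0,q3,q8} splits into {q3,q8} and {q0}.
No further refinement is possible. Final partition (4 blocks): {q7} | {q3,q8} | {q1,q2,q6} | {q0}.
q1 and q2 lie in the same block of the stable partition, so they are equivalent — no string distinguishes them.

No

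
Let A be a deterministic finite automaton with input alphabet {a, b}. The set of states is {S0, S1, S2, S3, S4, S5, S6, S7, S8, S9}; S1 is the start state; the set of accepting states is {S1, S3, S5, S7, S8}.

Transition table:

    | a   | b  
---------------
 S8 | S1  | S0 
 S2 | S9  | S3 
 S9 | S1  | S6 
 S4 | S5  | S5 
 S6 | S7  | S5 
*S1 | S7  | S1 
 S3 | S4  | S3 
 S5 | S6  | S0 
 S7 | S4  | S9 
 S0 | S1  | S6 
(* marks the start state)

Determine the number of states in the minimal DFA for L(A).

4

States {S2,S3,S8} cannot be reached from the start state, so discard them.
Start with accepting vs non-accepting: {S1,S5,S7} | {S0,S4,S6,S9}.
On input a, block {S1,S5,S7} splits into {S5,S7} and {S1}.
Refine {S0,S4,S6,S9} on symbol a: members go to different blocks, giving {S0,S9} and {S4,S6}.
Stable partition: {S5,S7} | {S0,S9} | {S1} | {S4,S6} — 4 equivalence classes.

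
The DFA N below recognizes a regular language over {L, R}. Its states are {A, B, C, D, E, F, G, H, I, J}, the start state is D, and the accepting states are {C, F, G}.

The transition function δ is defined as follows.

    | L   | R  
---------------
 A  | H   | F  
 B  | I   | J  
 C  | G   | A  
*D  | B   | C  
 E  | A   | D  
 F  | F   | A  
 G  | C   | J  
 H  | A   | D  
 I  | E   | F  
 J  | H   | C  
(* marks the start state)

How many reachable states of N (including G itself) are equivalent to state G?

3

All states are reachable from the start state.
Start with accepting vs non-accepting: {C,F,G} | {A,B,D,E,H,I,J}.
Refine {A,B,D,E,H,I,J} on symbol R: members go to different blocks, giving {A,D,I,J} and {B,E,H}.
No further refinement is possible. Final partition (3 blocks): {C,F,G} | {A,D,I,J} | {B,E,H}.
State G belongs to the block {C,F,G}, which has 3 states.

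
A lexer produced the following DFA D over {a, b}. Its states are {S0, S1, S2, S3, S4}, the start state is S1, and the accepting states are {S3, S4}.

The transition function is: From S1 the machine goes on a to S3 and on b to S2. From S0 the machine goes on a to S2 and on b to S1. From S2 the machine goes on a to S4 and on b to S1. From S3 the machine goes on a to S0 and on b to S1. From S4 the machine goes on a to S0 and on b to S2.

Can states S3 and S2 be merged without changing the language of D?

No

Every state is reachable, so we keep all 5.
Start with accepting vs non-accepting: {S3,S4} | {S0,S1,S2}.
Split {S0,S1,S2} by δ(·,a) → {S1,S2} and {S0}.
Stable partition: {S3,S4} | {S1,S2} | {S0} — 3 equivalence classes.
S3 and S2 end up in different blocks, so they are distinguishable. For instance, the string 'ε' is accepted from only S3.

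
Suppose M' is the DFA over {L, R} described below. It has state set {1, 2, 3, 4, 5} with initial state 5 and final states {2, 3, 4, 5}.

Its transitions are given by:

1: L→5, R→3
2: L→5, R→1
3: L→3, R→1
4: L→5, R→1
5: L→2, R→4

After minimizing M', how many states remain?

All states are reachable from the start state.
Initial partition by acceptance: {2,3,4,5} | {1}.
Refine {2,3,4,5} on symbol R: members go to different blocks, giving {2,3,4} and {5}.
On input L, block {2,3,4} splits into {2,4} and {3}.
No further refinement is possible. Final partition (4 blocks): {2,4} | {1} | {5} | {3}.

4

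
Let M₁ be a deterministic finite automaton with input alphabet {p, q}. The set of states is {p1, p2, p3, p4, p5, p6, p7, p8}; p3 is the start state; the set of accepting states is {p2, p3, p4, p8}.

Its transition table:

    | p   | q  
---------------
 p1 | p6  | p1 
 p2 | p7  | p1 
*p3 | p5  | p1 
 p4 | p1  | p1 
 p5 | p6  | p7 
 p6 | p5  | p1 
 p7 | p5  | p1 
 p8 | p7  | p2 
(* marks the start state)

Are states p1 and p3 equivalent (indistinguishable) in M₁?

No

States {p2,p4,p8} cannot be reached from the start state, so discard them.
Start with accepting vs non-accepting: {p3} | {p1,p5,p6,p7}.
No further refinement is possible. Final partition (2 blocks): {p3} | {p1,p5,p6,p7}.
p1 and p3 end up in different blocks, so they are distinguishable. For instance, the string 'ε' is accepted from only p3.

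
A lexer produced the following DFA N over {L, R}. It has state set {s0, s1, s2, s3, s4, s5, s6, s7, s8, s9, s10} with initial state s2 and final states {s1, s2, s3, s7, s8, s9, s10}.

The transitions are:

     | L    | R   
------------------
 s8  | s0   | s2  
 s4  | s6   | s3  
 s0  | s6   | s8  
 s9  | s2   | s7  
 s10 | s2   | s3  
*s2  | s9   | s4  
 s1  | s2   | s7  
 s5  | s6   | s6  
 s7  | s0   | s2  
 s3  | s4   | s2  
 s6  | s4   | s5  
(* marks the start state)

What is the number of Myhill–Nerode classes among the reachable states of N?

Reachable states from the start: {s0,s2,s3,s4,s5,s6,s7,s8,s9}. Unreachable: {s1,s10} — drop them.
P0 = {s2,s3,s7,s8,s9} | {s0,s4,s5,s6}.
On input L, block {s2,s3,s7,s8,s9} splits into {s3,s7,s8} and {s2,s9}.
Refine {s0,s4,s5,s6} on symbol R: members go to different blocks, giving {s0,s4} and {s5,s6}.
On input R, block {s2,s9} splits into {s2} and {s9}.
Split {s5,s6} by δ(·,L) → {s5} and {s6}.
The partition is now stable with 6 blocks: {s3,s7,s8} | {s0,s4} | {s2} | {s5} | {s9} | {s6}.

6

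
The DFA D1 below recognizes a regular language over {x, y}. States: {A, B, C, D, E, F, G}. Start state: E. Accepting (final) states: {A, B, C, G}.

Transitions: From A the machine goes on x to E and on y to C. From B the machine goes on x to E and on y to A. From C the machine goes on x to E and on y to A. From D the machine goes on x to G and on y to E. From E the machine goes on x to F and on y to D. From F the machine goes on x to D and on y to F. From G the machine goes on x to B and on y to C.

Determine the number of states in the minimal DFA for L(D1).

Start with accepting vs non-accepting: {A,B,C,G} | {D,E,F}.
On input x, block {A,B,C,G} splits into {A,B,C} and {G}.
Refine {D,E,F} on symbol x: members go to different blocks, giving {E,F} and {D}.
Refine {E,F} on symbol x: members go to different blocks, giving {E} and {F}.
No further refinement is possible. Final partition (5 blocks): {A,B,C} | {E} | {G} | {D} | {F}.

5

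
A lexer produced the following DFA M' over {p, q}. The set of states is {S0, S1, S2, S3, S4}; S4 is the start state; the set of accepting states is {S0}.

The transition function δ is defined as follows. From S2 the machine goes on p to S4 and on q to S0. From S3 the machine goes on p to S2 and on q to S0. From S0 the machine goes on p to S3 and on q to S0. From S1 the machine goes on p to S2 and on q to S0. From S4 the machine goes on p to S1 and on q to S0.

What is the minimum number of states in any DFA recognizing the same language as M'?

P0 = {S0} | {S1,S2,S3,S4}.
Stable partition: {S0} | {S1,S2,S3,S4} — 2 equivalence classes.

2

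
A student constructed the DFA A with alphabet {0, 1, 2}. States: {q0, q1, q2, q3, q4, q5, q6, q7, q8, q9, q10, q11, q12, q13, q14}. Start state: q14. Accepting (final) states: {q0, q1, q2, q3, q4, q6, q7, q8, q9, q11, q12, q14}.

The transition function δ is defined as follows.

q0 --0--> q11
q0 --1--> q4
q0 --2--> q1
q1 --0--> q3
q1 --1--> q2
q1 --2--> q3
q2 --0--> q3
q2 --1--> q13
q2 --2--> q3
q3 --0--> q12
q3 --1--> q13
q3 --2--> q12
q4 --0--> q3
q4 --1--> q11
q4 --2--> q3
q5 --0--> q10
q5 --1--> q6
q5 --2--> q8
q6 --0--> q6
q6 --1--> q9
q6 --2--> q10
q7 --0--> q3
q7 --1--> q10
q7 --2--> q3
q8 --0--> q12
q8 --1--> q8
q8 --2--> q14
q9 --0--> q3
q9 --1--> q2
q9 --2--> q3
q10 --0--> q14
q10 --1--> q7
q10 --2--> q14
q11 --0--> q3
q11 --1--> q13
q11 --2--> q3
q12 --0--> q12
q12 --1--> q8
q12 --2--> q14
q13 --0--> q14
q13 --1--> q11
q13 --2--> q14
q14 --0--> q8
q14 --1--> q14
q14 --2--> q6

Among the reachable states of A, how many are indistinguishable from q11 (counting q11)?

3

Reachable states from the start: {q2,q3,q6,q7,q8,q9,q10,q11,q12,q13,q14}. Unreachable: {q0,q1,q4,q5} — drop them.
Start with accepting vs non-accepting: {q2,q3,q6,q7,q8,q9,q11,q12,q14} | {q10,q13}.
On input 1, block {q2,q3,q6,q7,q8,q9,q11,q12,q14} splits into {q6,q8,q9,q12,q14} and {q2,q3,q7,q11}.
Refine {q6,q8,q9,q12,q14} on symbol 0: members go to different blocks, giving {q6,q8,q12,q14} and {q9}.
On input 1, block {q6,q8,q12,q14} splits into {q8,q12,q14} and {q6}.
Split {q8,q12,q14} by δ(·,2) → {q8,q12} and {q14}.
Split {q2,q3,q7,q11} by δ(·,0) → {q2,q7,q11} and {q3}.
No further refinement is possible. Final partition (7 blocks): {q8,q12} | {q10,q13} | {q2,q7,q11} | {q9} | {q6} | {q14} | {q3}.
The equivalence class containing q11 is {q2,q7,q11}, of size 3.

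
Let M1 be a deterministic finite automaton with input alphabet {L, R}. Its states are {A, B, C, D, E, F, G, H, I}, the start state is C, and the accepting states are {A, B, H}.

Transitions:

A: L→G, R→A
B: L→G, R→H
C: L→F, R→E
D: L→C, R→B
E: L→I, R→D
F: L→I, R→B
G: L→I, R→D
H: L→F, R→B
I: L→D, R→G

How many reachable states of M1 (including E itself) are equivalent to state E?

Reachable states from the start: {B,C,D,E,F,G,H,I}. Unreachable: {A} — drop them.
P0 = {B,H} | {C,D,E,F,G,I}.
Refine {C,D,E,F,G,I} on symbol R: members go to different blocks, giving {C,E,G,I} and {D,F}.
Split {B,H} by δ(·,L) → {B} and {H}.
On input L, block {C,E,G,I} splits into {C,I} and {E,G}.
Stable partition: {B} | {C,I} | {D,F} | {H} | {E,G} — 5 equivalence classes.
The equivalence class containing E is {E,G}, of size 2.

2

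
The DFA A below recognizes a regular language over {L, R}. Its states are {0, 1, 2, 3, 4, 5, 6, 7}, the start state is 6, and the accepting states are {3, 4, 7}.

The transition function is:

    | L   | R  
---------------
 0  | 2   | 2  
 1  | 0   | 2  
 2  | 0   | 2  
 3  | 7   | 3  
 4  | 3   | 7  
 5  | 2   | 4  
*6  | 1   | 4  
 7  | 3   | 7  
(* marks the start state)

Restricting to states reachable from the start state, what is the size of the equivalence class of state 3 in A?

3

Reachable states from the start: {0,1,2,3,4,6,7}. Unreachable: {5} — drop them.
Initial partition by acceptance: {3,4,7} | {0,1,2,6}.
Split {0,1,2,6} by δ(·,R) → {0,1,2} and {6}.
Stable partition: {3,4,7} | {0,1,2} | {6} — 3 equivalence classes.
The equivalence class containing 3 is {3,4,7}, of size 3.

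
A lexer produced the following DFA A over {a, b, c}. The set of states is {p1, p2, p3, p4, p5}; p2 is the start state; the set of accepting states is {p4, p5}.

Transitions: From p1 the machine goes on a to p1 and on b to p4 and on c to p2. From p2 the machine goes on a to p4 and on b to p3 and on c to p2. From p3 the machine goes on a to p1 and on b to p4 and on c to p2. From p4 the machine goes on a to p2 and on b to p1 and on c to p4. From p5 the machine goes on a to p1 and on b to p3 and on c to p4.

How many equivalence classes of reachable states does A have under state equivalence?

States {p5} cannot be reached from the start state, so discard them.
Start with accepting vs non-accepting: {p4} | {p1,p2,p3}.
Refine {p1,p2,p3} on symbol a: members go to different blocks, giving {p1,p3} and {p2}.
No further refinement is possible. Final partition (3 blocks): {p4} | {p1,p3} | {p2}.

3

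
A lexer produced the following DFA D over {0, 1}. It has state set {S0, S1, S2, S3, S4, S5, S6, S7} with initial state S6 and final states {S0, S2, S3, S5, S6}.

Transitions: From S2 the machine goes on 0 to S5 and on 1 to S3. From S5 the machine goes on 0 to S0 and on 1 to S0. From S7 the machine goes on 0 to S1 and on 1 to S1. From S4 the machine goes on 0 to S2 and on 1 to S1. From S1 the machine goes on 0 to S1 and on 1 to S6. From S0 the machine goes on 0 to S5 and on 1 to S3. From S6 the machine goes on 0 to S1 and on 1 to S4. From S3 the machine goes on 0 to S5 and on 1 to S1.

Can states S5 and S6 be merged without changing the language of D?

First remove the unreachable states {S7}; 7 states remain.
P0 = {S0,S2,S3,S5,S6} | {S1,S4}.
Split {S0,S2,S3,S5,S6} by δ(·,0) → {S0,S2,S3,S5} and {S6}.
On input 1, block {S0,S2,S3,S5} splits into {S0,S2,S5} and {S3}.
Refine {S0,S2,S5} on symbol 1: members go to different blocks, giving {S0,S2} and {S5}.
Split {S1,S4} by δ(·,0) → {S1} and {S4}.
No further refinement is possible. Final partition (6 blocks): {S0,S2} | {S1} | {S6} | {S3} | {S5} | {S4}.
S5 and S6 end up in different blocks, so they are distinguishable. For instance, the string '0' is accepted from only S5.

No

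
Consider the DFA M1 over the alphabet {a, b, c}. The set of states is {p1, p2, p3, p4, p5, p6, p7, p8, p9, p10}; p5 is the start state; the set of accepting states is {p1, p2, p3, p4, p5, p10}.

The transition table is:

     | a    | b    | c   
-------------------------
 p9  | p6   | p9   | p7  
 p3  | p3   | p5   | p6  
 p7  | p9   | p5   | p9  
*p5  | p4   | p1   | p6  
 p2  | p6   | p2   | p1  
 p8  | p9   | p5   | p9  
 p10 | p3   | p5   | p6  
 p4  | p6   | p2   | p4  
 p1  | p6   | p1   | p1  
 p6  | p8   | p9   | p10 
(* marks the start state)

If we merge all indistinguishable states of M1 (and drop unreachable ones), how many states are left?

6

All states are reachable from the start state.
Start with accepting vs non-accepting: {p1,p2,p3,p4,p5,p10} | {p6,p7,p8,p9}.
Split {p1,p2,p3,p4,p5,p10} by δ(·,a) → {p1,p2,p4} and {p3,p5,p10}.
Refine {p6,p7,p8,p9} on symbol b: members go to different blocks, giving {p6,p9} and {p7,p8}.
Split {p6,p9} by δ(·,a) → {p6} and {p9}.
On input a, block {p3,p5,p10} splits into {p3,p10} and {p5}.
Stable partition: {p1,p2,p4} | {p6} | {p3,p10} | {p7,p8} | {p9} | {p5} — 6 equivalence classes.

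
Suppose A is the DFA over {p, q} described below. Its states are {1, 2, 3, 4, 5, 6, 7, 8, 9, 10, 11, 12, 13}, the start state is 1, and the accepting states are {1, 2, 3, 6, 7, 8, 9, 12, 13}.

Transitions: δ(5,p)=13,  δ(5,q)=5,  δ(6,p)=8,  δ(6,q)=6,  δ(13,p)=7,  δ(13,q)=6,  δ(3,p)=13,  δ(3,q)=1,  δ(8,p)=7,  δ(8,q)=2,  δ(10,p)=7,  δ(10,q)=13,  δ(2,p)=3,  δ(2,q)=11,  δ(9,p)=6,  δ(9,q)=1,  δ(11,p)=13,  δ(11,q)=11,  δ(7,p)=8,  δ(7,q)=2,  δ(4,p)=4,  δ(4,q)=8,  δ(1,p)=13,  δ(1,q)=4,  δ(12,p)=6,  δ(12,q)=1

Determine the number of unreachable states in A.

Starting at 1 and following transitions, the reachable set is {1, 2, 3, 4, 6, 7, 8, 11, 13}. That leaves 5, 9, 10, 12 unreachable — 4 in total.

4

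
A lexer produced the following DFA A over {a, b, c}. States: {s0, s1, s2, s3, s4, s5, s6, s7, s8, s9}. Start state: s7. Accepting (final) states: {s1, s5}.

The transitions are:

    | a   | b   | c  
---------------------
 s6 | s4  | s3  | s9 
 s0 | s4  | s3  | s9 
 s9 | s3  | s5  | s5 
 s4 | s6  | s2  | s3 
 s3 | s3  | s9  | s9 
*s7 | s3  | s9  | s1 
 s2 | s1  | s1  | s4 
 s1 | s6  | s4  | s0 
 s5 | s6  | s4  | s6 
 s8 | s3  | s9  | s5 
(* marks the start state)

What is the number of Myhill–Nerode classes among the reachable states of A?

States {s8} cannot be reached from the start state, so discard them.
P0 = {s1,s5} | {s0,s2,s3,s4,s6,s7,s9}.
On input a, block {s0,s2,s3,s4,s6,s7,s9} splits into {s0,s3,s4,s6,s7,s9} and {s2}.
Refine {s0,s3,s4,s6,s7,s9} on symbol b: members go to different blocks, giving {s0,s3,s6,s7} and {s4} and {s9}.
Split {s0,s3,s6,s7} by δ(·,a) → {s0,s6} and {s3,s7}.
Split {s3,s7} by δ(·,c) → {s3} and {s7}.
Stable partition: {s1,s5} | {s0,s6} | {s2} | {s4} | {s9} | {s3} | {s7} — 7 equivalence classes.

7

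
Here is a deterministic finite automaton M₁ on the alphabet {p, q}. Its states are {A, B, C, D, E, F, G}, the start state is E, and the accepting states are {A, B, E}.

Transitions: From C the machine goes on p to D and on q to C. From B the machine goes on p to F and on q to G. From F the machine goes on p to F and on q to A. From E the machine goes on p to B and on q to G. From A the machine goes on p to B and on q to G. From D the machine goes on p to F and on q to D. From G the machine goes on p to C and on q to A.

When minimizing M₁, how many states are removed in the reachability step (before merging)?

Every one of the 7 states is reachable from E.

0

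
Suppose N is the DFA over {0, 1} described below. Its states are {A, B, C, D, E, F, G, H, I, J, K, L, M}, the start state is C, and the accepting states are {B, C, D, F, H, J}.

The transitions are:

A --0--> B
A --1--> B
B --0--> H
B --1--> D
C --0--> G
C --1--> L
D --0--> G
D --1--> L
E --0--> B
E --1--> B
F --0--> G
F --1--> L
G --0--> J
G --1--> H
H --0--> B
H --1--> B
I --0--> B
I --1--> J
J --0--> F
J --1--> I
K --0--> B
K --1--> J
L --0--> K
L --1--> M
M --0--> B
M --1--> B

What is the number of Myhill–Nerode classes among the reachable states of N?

8

Reachable states from the start: {B,C,D,F,G,H,I,J,K,L,M}. Unreachable: {A,E} — drop them.
Initial partition by acceptance: {B,C,D,F,H,J} | {G,I,K,L,M}.
On input 0, block {B,C,D,F,H,J} splits into {B,H,J} and {C,D,F}.
Refine {B,H,J} on symbol 0: members go to different blocks, giving {B,H} and {J}.
Refine {B,H} on symbol 1: members go to different blocks, giving {B} and {H}.
Refine {G,I,K,L,M} on symbol 0: members go to different blocks, giving {I,K,M} and {G} and {L}.
Refine {I,K,M} on symbol 1: members go to different blocks, giving {I,K} and {M}.
The partition is now stable with 8 blocks: {B} | {I,K} | {C,D,F} | {J} | {H} | {G} | {L} | {M}.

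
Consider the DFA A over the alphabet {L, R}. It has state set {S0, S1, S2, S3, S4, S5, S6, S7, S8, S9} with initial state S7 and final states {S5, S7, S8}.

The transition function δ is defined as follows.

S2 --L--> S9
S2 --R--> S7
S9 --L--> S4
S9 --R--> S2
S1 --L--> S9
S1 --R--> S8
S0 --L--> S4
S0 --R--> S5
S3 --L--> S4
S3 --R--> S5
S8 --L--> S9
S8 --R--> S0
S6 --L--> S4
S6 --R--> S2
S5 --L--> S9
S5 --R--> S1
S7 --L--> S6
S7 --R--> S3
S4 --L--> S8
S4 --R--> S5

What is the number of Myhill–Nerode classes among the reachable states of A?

6

Every state is reachable, so we keep all 10.
P0 = {S5,S7,S8} | {S0,S1,S2,S3,S4,S6,S9}.
On input L, block {S0,S1,S2,S3,S4,S6,S9} splits into {S0,S1,S2,S3,S6,S9} and {S4}.
Split {S0,S1,S2,S3,S6,S9} by δ(·,L) → {S0,S3,S6,S9} and {S1,S2}.
Refine {S5,S7,S8} on symbol R: members go to different blocks, giving {S7,S8} and {S5}.
Refine {S0,S3,S6,S9} on symbol R: members go to different blocks, giving {S0,S3} and {S6,S9}.
Stable partition: {S7,S8} | {S0,S3} | {S4} | {S1,S2} | {S5} | {S6,S9} — 6 equivalence classes.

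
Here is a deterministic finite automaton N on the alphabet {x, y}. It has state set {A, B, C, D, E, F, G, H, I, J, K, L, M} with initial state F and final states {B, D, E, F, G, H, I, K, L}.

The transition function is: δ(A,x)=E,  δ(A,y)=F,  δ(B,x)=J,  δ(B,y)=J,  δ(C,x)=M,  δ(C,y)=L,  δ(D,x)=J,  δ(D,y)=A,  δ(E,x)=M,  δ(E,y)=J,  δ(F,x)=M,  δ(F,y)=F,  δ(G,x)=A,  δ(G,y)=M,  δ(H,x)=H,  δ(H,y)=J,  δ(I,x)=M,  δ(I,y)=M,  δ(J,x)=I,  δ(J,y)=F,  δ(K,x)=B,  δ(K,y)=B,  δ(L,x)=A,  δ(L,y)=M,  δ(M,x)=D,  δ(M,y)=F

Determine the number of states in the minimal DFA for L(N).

3

Reachable states from the start: {A,D,E,F,I,J,M}. Unreachable: {B,C,G,H,K,L} — drop them.
Initial partition by acceptance: {D,E,F,I} | {A,J,M}.
On input y, block {D,E,F,I} splits into {D,E,I} and {F}.
No further refinement is possible. Final partition (3 blocks): {D,E,I} | {A,J,M} | {F}.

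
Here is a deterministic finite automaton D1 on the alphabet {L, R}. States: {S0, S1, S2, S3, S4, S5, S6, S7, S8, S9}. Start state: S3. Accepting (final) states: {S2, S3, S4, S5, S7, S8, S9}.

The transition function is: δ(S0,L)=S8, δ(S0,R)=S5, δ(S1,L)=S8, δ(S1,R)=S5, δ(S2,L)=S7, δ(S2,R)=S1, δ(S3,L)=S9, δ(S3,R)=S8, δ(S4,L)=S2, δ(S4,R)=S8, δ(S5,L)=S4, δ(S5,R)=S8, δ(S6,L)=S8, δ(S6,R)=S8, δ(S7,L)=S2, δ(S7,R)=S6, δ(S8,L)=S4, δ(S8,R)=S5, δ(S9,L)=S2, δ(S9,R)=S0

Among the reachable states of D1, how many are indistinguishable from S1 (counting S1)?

3

Every state is reachable, so we keep all 10.
Start with accepting vs non-accepting: {S2,S3,S4,S5,S7,S8,S9} | {S0,S1,S6}.
On input R, block {S2,S3,S4,S5,S7,S8,S9} splits into {S3,S4,S5,S8} and {S2,S7,S9}.
Refine {S3,S4,S5,S8} on symbol L: members go to different blocks, giving {S3,S4} and {S5,S8}.
The partition is now stable with 4 blocks: {S3,S4} | {S0,S1,S6} | {S2,S7,S9} | {S5,S8}.
The equivalence class containing S1 is {S0,S1,S6}, of size 3.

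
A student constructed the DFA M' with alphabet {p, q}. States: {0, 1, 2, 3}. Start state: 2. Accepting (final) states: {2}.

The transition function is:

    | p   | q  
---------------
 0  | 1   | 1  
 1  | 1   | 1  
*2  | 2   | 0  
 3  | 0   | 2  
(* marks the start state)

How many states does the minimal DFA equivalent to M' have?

2

Reachable states from the start: {0,1,2}. Unreachable: {3} — drop them.
P0 = {2} | {0,1}.
Stable partition: {2} | {0,1} — 2 equivalence classes.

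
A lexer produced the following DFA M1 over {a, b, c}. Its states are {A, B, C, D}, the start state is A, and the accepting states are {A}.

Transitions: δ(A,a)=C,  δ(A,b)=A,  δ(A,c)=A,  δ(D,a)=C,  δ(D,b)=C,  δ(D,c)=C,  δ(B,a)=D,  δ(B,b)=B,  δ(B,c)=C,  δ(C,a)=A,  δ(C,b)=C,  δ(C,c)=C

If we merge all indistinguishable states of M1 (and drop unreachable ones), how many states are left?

2

States {B,D} cannot be reached from the start state, so discard them.
P0 = {A} | {C}.
No further refinement is possible. Final partition (2 blocks): {A} | {C}.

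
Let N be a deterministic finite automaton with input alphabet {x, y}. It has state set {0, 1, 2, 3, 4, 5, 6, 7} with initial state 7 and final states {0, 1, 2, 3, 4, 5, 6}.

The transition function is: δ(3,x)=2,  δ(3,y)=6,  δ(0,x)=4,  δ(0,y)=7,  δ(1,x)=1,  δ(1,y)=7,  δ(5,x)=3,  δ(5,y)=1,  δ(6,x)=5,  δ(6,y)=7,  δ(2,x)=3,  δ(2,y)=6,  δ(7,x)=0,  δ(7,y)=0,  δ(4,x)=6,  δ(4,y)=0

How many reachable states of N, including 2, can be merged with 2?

Initial partition by acceptance: {0,1,2,3,4,5,6} | {7}.
On input y, block {0,1,2,3,4,5,6} splits into {2,3,4,5} and {0,1,6}.
Split {2,3,4,5} by δ(·,x) → {2,3,5} and {4}.
Split {0,1,6} by δ(·,x) → {0} and {1} and {6}.
On input y, block {2,3,5} splits into {2,3} and {5}.
No further refinement is possible. Final partition (7 blocks): {2,3} | {7} | {0} | {4} | {1} | {6} | {5}.
State 2 belongs to the block {2,3}, which has 2 states.

2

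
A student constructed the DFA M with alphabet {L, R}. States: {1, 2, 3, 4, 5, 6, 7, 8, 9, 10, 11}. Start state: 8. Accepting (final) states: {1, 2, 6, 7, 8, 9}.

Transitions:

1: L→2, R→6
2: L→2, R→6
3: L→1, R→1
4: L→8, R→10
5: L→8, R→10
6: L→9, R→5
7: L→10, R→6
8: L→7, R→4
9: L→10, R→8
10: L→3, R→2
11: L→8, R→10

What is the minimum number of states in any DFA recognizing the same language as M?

First remove the unreachable states {11}; 10 states remain.
Initial partition by acceptance: {1,2,6,7,8,9} | {3,4,5,10}.
Split {1,2,6,7,8,9} by δ(·,L) → {1,2,6,8} and {7,9}.
On input L, block {1,2,6,8} splits into {1,2} and {6,8}.
On input L, block {3,4,5,10} splits into {4,5} and {3} and {10}.
No further refinement is possible. Final partition (6 blocks): {1,2} | {4,5} | {7,9} | {6,8} | {3} | {10}.

6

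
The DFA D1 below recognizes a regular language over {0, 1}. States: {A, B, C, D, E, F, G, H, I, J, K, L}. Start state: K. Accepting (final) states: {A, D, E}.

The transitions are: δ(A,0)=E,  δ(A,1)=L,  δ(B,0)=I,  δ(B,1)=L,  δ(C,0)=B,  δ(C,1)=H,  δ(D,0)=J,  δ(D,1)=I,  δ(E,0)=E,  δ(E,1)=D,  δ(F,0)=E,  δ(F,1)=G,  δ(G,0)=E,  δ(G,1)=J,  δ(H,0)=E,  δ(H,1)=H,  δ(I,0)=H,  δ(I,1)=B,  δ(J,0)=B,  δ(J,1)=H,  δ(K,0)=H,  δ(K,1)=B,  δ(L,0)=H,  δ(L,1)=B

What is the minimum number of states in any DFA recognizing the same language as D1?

6

States {A,C,F,G} cannot be reached from the start state, so discard them.
Start with accepting vs non-accepting: {D,E} | {B,H,I,J,K,L}.
Refine {D,E} on symbol 0: members go to different blocks, giving {D} and {E}.
Refine {B,H,I,J,K,L} on symbol 0: members go to different blocks, giving {B,I,J,K,L} and {H}.
Refine {B,I,J,K,L} on symbol 0: members go to different blocks, giving {I,K,L} and {B,J}.
On input 0, block {B,J} splits into {B} and {J}.
No further refinement is possible. Final partition (6 blocks): {D} | {I,K,L} | {E} | {H} | {B} | {J}.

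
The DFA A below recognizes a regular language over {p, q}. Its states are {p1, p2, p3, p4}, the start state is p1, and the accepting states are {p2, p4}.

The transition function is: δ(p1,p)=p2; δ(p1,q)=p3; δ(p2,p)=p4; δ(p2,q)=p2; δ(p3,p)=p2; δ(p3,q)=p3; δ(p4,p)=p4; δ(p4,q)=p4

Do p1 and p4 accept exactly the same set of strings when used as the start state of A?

No

Every state is reachable, so we keep all 4.
Start with accepting vs non-accepting: {p2,p4} | {p1,p3}.
The partition is now stable with 2 blocks: {p2,p4} | {p1,p3}.
p1 and p4 end up in different blocks, so they are distinguishable. For instance, the string 'ε' is accepted from only p4.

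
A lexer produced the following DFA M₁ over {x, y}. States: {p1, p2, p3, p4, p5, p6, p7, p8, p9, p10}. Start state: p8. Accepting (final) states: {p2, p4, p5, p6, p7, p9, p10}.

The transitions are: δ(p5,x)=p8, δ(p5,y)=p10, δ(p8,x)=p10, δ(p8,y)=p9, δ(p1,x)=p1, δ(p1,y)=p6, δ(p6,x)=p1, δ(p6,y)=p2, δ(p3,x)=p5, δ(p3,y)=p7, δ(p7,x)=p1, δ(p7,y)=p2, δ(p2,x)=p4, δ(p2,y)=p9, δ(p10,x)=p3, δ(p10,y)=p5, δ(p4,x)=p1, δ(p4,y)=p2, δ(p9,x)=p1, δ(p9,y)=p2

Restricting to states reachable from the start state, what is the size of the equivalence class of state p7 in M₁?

All states are reachable from the start state.
P0 = {p2,p4,p5,p6,p7,p9,p10} | {p1,p3,p8}.
On input x, block {p2,p4,p5,p6,p7,p9,p10} splits into {p4,p5,p6,p7,p9,p10} and {p2}.
Refine {p4,p5,p6,p7,p9,p10} on symbol y: members go to different blocks, giving {p4,p6,p7,p9} and {p5,p10}.
On input x, block {p1,p3,p8} splits into {p3,p8} and {p1}.
The partition is now stable with 5 blocks: {p4,p6,p7,p9} | {p3,p8} | {p2} | {p5,p10} | {p1}.
The equivalence class containing p7 is {p4,p6,p7,p9}, of size 4.

4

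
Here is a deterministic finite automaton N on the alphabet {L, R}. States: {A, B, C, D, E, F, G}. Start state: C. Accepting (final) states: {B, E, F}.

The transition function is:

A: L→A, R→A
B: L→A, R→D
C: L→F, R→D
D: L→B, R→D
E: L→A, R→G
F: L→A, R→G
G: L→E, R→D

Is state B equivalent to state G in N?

No

All states are reachable from the start state.
Initial partition by acceptance: {B,E,F} | {A,C,D,G}.
Refine {A,C,D,G} on symbol L: members go to different blocks, giving {C,D,G} and {A}.
The partition is now stable with 3 blocks: {B,E,F} | {C,D,G} | {A}.
B and G end up in different blocks, so they are distinguishable. For instance, the string 'ε' is accepted from only B.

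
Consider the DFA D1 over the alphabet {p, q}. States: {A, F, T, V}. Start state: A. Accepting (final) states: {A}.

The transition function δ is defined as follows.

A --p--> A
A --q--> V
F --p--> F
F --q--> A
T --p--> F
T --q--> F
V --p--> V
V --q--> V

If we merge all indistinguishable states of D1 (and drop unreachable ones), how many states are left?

States {F,T} cannot be reached from the start state, so discard them.
Start with accepting vs non-accepting: {A} | {V}.
No further refinement is possible. Final partition (2 blocks): {A} | {V}.

2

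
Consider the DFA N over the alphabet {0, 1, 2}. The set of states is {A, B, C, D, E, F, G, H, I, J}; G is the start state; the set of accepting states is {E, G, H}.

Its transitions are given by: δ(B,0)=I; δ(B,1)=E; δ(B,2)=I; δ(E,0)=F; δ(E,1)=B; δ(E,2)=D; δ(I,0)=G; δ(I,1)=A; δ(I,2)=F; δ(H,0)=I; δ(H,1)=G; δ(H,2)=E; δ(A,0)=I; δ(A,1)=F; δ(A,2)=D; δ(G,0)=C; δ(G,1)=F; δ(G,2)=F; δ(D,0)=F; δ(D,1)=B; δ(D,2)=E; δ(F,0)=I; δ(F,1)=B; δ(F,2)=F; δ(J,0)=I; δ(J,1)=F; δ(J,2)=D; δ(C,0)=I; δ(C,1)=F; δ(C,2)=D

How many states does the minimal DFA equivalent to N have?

7

Reachable states from the start: {A,B,C,D,E,F,G,I}. Unreachable: {H,J} — drop them.
Initial partition by acceptance: {E,G} | {A,B,C,D,F,I}.
Split {A,B,C,D,F,I} by δ(·,0) → {A,B,C,D,F} and {I}.
On input 0, block {A,B,C,D,F} splits into {A,B,C,F} and {D}.
On input 2, block {E,G} splits into {E} and {G}.
On input 1, block {A,B,C,F} splits into {A,C,F} and {B}.
Split {A,C,F} by δ(·,1) → {A,C} and {F}.
No further refinement is possible. Final partition (7 blocks): {E} | {A,C} | {I} | {D} | {G} | {B} | {F}.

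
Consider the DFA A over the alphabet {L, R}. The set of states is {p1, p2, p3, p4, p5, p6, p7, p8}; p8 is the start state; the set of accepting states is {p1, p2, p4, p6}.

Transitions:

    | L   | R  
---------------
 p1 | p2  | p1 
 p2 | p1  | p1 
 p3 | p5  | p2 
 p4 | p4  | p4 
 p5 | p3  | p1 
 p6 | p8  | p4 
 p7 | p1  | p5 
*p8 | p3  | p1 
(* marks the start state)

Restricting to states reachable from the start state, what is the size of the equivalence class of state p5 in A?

Reachable states from the start: {p1,p2,p3,p5,p8}. Unreachable: {p4,p6,p7} — drop them.
P0 = {p1,p2} | {p3,p5,p8}.
No further refinement is possible. Final partition (2 blocks): {p1,p2} | {p3,p5,p8}.
The equivalence class containing p5 is {p3,p5,p8}, of size 3.

3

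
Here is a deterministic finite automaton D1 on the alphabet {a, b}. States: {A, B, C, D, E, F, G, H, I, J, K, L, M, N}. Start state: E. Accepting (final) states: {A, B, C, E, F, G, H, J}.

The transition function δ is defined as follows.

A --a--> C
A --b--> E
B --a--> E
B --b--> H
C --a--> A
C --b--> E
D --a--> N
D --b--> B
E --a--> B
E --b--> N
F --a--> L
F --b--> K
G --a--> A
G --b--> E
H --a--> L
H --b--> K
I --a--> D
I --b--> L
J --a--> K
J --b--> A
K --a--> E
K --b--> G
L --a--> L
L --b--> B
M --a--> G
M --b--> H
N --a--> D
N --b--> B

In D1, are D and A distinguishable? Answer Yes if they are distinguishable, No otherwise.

Yes

Reachable states from the start: {A,B,C,D,E,G,H,K,L,N}. Unreachable: {F,I,J,M} — drop them.
Initial partition by acceptance: {A,B,C,E,G,H} | {D,K,L,N}.
On input a, block {A,B,C,E,G,H} splits into {A,B,C,E,G} and {H}.
On input b, block {A,B,C,E,G} splits into {A,C,G} and {B} and {E}.
Refine {D,K,L,N} on symbol a: members go to different blocks, giving {D,L,N} and {K}.
Stable partition: {A,C,G} | {D,L,N} | {H} | {B} | {E} | {K} — 6 equivalence classes.
D and A end up in different blocks, so they are distinguishable. For instance, the string 'ε' is accepted from only A.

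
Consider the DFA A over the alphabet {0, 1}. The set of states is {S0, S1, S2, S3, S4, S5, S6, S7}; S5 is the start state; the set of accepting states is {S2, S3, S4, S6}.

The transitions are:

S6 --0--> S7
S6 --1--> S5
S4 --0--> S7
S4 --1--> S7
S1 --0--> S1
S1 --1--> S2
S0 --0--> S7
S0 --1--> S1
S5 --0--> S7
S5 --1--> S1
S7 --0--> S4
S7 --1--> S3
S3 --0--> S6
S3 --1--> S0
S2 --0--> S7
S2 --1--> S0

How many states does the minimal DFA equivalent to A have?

6

Initial partition by acceptance: {S2,S3,S4,S6} | {S0,S1,S5,S7}.
On input 0, block {S2,S3,S4,S6} splits into {S2,S4,S6} and {S3}.
On input 0, block {S0,S1,S5,S7} splits into {S0,S1,S5} and {S7}.
On input 1, block {S2,S4,S6} splits into {S2,S6} and {S4}.
Split {S0,S1,S5} by δ(·,0) → {S0,S5} and {S1}.
No further refinement is possible. Final partition (6 blocks): {S2,S6} | {S0,S5} | {S3} | {S7} | {S4} | {S1}.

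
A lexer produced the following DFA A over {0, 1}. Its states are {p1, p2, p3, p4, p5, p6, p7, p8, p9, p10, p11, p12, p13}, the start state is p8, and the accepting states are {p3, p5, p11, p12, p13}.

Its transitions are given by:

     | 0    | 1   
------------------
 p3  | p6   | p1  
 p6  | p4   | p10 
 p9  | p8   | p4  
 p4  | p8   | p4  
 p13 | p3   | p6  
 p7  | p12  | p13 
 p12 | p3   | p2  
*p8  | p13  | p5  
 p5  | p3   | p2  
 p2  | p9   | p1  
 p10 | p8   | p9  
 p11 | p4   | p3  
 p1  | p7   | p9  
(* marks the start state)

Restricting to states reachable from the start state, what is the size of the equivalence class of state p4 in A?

Reachable states from the start: {p1,p2,p3,p4,p5,p6,p7,p8,p9,p10,p12,p13}. Unreachable: {p11} — drop them.
Initial partition by acceptance: {p3,p5,p12,p13} | {p1,p2,p4,p6,p7,p8,p9,p10}.
On input 0, block {p3,p5,p12,p13} splits into {p5,p12,p13} and {p3}.
Refine {p1,p2,p4,p6,p7,p8,p9,p10} on symbol 0: members go to different blocks, giving {p1,p2,p4,p6,p9,p10} and {p7,p8}.
On input 0, block {p1,p2,p4,p6,p9,p10} splits into {p1,p4,p9,p10} and {p2,p6}.
No further refinement is possible. Final partition (5 blocks): {p5,p12,p13} | {p1,p4,p9,p10} | {p3} | {p7,p8} | {p2,p6}.
The equivalence class containing p4 is {p1,p4,p9,p10}, of size 4.

4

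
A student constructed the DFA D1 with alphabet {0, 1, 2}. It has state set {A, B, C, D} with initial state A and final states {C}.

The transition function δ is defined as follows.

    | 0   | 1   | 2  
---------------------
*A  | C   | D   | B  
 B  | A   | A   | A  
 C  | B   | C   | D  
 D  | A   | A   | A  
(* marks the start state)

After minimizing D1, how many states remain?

3

Every state is reachable, so we keep all 4.
Initial partition by acceptance: {C} | {A,B,D}.
Split {A,B,D} by δ(·,0) → {B,D} and {A}.
Stable partition: {C} | {B,D} | {A} — 3 equivalence classes.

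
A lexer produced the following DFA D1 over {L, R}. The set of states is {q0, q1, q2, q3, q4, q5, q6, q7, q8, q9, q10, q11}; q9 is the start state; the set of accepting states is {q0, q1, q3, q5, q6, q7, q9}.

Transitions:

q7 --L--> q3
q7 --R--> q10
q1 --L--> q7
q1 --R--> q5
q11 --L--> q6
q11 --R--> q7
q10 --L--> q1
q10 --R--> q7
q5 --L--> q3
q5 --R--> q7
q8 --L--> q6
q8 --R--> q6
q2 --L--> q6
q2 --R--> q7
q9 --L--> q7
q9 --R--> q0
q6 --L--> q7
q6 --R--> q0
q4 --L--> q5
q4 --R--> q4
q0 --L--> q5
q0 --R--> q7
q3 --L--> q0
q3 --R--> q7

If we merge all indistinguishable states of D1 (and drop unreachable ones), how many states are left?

States {q2,q4,q6,q8,q11} cannot be reached from the start state, so discard them.
P0 = {q0,q1,q3,q5,q7,q9} | {q10}.
Split {q0,q1,q3,q5,q7,q9} by δ(·,R) → {q0,q1,q3,q5,q9} and {q7}.
On input L, block {q0,q1,q3,q5,q9} splits into {q0,q3,q5} and {q1,q9}.
Stable partition: {q0,q3,q5} | {q10} | {q7} | {q1,q9} — 4 equivalence classes.

4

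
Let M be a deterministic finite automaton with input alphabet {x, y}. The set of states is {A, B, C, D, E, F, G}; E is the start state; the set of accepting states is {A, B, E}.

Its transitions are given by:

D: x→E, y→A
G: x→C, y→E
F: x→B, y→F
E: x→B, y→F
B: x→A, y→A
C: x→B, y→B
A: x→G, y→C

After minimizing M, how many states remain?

6

States {D} cannot be reached from the start state, so discard them.
Initial partition by acceptance: {A,B,E} | {C,F,G}.
Split {A,B,E} by δ(·,x) → {B,E} and {A}.
Refine {B,E} on symbol x: members go to different blocks, giving {B} and {E}.
On input x, block {C,F,G} splits into {C,F} and {G}.
Refine {C,F} on symbol y: members go to different blocks, giving {C} and {F}.
The partition is now stable with 6 blocks: {B} | {C} | {A} | {E} | {G} | {F}.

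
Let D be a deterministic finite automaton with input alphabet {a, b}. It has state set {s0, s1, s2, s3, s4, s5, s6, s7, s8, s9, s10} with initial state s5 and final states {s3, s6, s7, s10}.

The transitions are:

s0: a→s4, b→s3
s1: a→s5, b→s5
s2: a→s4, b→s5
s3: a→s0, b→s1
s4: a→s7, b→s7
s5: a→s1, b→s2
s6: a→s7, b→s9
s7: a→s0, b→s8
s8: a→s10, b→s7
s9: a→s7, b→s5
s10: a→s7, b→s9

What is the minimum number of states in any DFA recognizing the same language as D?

10

Reachable states from the start: {s0,s1,s2,s3,s4,s5,s7,s8,s9,s10}. Unreachable: {s6} — drop them.
Initial partition by acceptance: {s3,s7,s10} | {s0,s1,s2,s4,s5,s8,s9}.
On input a, block {s3,s7,s10} splits into {s3,s7} and {s10}.
Split {s0,s1,s2,s4,s5,s8,s9} by δ(·,a) → {s0,s1,s2,s5} and {s4,s9} and {s8}.
Split {s3,s7} by δ(·,b) → {s3} and {s7}.
Refine {s0,s1,s2,s5} on symbol a: members go to different blocks, giving {s0,s2} and {s1,s5}.
Refine {s0,s2} on symbol b: members go to different blocks, giving {s0} and {s2}.
Split {s4,s9} by δ(·,b) → {s4} and {s9}.
Split {s1,s5} by δ(·,b) → {s1} and {s5}.
Stable partition: {s3} | {s0} | {s10} | {s4} | {s8} | {s7} | {s1} | {s2} | {s9} | {s5} — 10 equivalence classes.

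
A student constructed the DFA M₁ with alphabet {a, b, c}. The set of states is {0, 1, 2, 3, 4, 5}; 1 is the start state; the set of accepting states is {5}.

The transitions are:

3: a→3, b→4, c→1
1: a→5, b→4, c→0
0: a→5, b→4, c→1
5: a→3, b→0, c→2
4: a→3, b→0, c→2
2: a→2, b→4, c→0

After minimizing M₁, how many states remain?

4

Every state is reachable, so we keep all 6.
Start with accepting vs non-accepting: {5} | {0,1,2,3,4}.
Split {0,1,2,3,4} by δ(·,a) → {2,3,4} and {0,1}.
On input b, block {2,3,4} splits into {2,3} and {4}.
The partition is now stable with 4 blocks: {5} | {2,3} | {0,1} | {4}.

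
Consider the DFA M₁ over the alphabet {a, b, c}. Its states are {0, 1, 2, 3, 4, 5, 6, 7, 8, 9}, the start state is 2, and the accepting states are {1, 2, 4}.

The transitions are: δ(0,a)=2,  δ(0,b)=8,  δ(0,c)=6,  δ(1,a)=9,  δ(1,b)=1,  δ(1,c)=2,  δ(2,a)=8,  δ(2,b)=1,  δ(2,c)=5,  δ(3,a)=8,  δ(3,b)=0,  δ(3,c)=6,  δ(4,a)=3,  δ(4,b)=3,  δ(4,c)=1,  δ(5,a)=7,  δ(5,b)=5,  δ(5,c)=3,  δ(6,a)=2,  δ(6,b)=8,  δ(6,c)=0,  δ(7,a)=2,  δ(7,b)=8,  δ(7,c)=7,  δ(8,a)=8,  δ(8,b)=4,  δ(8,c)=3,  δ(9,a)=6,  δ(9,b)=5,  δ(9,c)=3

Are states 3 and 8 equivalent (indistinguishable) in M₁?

No

Initial partition by acceptance: {1,2,4} | {0,3,5,6,7,8,9}.
Refine {1,2,4} on symbol b: members go to different blocks, giving {1,2} and {4}.
Split {1,2} by δ(·,c) → {1} and {2}.
Refine {0,3,5,6,7,8,9} on symbol a: members go to different blocks, giving {3,5,8,9} and {0,6,7}.
Split {3,5,8,9} by δ(·,a) → {3,8} and {5,9}.
Split {3,8} by δ(·,b) → {3} and {8}.
The partition is now stable with 7 blocks: {1} | {3} | {4} | {2} | {0,6,7} | {5,9} | {8}.
3 and 8 end up in different blocks, so they are distinguishable. For instance, the string 'b' is accepted from only 8.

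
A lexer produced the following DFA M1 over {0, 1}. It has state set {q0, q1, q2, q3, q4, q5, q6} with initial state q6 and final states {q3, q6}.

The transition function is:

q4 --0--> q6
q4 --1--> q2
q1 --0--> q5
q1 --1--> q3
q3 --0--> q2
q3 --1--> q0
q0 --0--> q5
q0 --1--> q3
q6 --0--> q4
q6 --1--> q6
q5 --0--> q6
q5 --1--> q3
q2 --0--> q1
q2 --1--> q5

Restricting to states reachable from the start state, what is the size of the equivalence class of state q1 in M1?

Start with accepting vs non-accepting: {q3,q6} | {q0,q1,q2,q4,q5}.
Refine {q3,q6} on symbol 1: members go to different blocks, giving {q3} and {q6}.
Refine {q0,q1,q2,q4,q5} on symbol 0: members go to different blocks, giving {q0,q1,q2} and {q4,q5}.
Refine {q0,q1,q2} on symbol 0: members go to different blocks, giving {q0,q1} and {q2}.
On input 1, block {q4,q5} splits into {q4} and {q5}.
No further refinement is possible. Final partition (6 blocks): {q3} | {q0,q1} | {q6} | {q4} | {q2} | {q5}.
State q1 belongs to the block {q0,q1}, which has 2 states.

2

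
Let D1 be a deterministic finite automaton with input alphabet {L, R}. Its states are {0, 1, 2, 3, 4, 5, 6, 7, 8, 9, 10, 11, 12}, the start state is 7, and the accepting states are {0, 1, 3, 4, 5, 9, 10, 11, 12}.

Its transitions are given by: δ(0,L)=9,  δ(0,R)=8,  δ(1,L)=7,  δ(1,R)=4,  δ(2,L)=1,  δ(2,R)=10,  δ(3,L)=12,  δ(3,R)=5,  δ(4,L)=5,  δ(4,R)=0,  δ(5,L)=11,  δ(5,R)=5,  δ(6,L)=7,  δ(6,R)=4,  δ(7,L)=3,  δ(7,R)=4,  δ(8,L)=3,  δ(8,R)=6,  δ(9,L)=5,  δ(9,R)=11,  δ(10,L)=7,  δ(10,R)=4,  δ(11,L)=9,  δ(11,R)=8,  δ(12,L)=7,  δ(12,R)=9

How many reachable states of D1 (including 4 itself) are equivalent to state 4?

First remove the unreachable states {1,2,10}; 10 states remain.
Start with accepting vs non-accepting: {0,3,4,5,9,11,12} | {6,7,8}.
On input L, block {0,3,4,5,9,11,12} splits into {0,3,4,5,9,11} and {12}.
On input L, block {0,3,4,5,9,11} splits into {0,4,5,9,11} and {3}.
Split {0,4,5,9,11} by δ(·,R) → {4,5,9} and {0,11}.
Refine {4,5,9} on symbol L: members go to different blocks, giving {4,9} and {5}.
On input L, block {6,7,8} splits into {7,8} and {6}.
On input R, block {7,8} splits into {7} and {8}.
The partition is now stable with 8 blocks: {4,9} | {7} | {12} | {3} | {0,11} | {5} | {6} | {8}.
The equivalence class containing 4 is {4,9}, of size 2.

2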